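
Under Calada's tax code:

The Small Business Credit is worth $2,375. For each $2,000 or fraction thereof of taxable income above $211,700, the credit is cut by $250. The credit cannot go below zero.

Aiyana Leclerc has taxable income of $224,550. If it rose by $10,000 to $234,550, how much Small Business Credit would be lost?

$625

At $224,550 — income exceeds $211,700 by $12,850, which is 7 full-or-partial $2,000 increments; reduction = 7 × $250 = $1,750, leaving $625.
At $234,550 — income exceeds $211,700 by $22,850 → 12 increments × $250 = $3,000 ≥ base, so the credit is $0.
Lost: $625 − $0 = $625.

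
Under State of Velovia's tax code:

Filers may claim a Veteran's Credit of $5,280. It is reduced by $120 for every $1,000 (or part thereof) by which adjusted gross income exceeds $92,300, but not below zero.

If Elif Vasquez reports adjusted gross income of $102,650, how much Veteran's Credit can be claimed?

$3,960

Veteran's Credit: income exceeds $92,300 by $10,350, which is 11 full-or-partial $1,000 increments; reduction = 11 × $120 = $1,320, leaving $3,960.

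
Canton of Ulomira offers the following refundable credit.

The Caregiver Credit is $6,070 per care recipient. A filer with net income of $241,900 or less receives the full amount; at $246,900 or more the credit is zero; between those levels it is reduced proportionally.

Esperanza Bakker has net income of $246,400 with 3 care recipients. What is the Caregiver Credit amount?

Caregiver Credit: base = 3 × $6,070 = $18,210. $246,400 is $4,500 into a $5,000 phase-out range, leaving 500/5,000 of the credit: $18,210 × 500/5,000 = $1,821.

$1,821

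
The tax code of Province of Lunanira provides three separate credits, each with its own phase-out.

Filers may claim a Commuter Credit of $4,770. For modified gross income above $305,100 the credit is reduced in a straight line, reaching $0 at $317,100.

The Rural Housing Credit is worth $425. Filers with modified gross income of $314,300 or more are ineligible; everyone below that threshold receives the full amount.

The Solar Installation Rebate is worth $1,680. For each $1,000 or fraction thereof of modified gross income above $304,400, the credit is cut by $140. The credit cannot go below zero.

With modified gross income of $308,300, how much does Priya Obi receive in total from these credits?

$5,043

Commuter Credit: $308,300 is $3,200 into a $12,000 phase-out range, leaving 8,800/12,000 of the credit: $4,770 × 8,800/12,000 = $3,498.
Rural Housing Credit: $308,300 is below the $314,300 cutoff, so the full $425 applies.
Solar Installation Rebate: income exceeds $304,400 by $3,900, which is 4 full-or-partial $1,000 increments; reduction = 4 × $140 = $560, leaving $1,120.
Total: $3,498 + $425 + $1,120 = $5,043.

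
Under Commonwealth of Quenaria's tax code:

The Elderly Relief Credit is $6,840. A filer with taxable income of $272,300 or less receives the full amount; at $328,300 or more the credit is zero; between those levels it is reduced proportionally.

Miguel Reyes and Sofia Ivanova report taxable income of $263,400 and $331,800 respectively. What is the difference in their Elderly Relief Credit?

$6,840

Miguel ($263,400): Elderly Relief Credit: $263,400 is at or below the $272,300 threshold, so the full $6,840 applies.
Sofia ($331,800): Elderly Relief Credit: $331,800 is at or above $328,300, so the credit is $0.
Difference: |$6,840 − $0| = $6,840.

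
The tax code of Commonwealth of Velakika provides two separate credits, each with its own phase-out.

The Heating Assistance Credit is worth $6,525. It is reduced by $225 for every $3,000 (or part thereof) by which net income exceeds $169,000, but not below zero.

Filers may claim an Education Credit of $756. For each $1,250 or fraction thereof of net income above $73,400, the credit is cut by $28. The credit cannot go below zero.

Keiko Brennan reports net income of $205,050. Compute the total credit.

$3,600

Heating Assistance Credit: income exceeds $169,000 by $36,050, which is 13 full-or-partial $3,000 increments; reduction = 13 × $225 = $2,925, leaving $3,600.
Education Credit: income exceeds $73,400 by $131,650 → 106 increments × $28 = $2,968 ≥ base, so the credit is $0.
Total: $3,600 + $0 = $3,600.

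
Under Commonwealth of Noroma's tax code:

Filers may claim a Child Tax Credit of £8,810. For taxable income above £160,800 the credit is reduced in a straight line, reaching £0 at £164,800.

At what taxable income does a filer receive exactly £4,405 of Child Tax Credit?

£162,800

£4,405 is 4,405/8,810 of the full £8,810, so 4,405/8,810 of the £4,000 range has been used: income = £160,800 + £4,000 × 4,405/8,810 = £162,800.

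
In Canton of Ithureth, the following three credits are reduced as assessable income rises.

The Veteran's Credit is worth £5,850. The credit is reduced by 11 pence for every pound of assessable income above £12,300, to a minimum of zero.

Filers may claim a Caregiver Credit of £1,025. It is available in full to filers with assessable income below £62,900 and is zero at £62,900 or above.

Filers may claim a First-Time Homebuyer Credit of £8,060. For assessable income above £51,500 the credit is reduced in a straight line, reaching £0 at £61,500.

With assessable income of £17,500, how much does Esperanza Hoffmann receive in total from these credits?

£14,363

Veteran's Credit: 11% of the £5,200 excess over £12,300 is £572; credit = £5,850 − £572 = £5,278.
Caregiver Credit: £17,500 is below the £62,900 cutoff, so the full £1,025 applies.
First-Time Homebuyer Credit: £17,500 is at or below the £51,500 threshold, so the full £8,060 applies.
Total: £5,278 + £1,025 + £8,060 = £14,363.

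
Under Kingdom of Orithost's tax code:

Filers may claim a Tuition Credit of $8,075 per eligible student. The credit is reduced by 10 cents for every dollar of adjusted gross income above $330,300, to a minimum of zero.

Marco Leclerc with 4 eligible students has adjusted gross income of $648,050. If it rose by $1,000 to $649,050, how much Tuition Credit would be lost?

$100

At $648,050 — base = 4 × $8,075 = $32,300. 10% of the $317,750 excess over $330,300 is $31,775; credit = $32,300 − $31,775 = $525.
At $649,050 — base = 4 × $8,075 = $32,300. 10% of the $318,750 excess over $330,300 is $31,875; credit = $32,300 − $31,875 = $425.
Lost: $525 − $425 = $100.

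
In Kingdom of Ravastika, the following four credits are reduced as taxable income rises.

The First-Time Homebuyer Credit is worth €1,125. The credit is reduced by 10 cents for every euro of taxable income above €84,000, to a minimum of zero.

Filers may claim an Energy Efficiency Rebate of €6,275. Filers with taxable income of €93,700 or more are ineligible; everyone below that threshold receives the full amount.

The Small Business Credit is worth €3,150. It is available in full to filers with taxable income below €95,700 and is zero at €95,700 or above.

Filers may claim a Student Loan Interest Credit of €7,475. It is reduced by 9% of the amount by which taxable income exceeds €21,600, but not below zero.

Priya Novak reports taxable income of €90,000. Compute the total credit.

First-Time Homebuyer Credit: 10% of the €6,000 excess over €84,000 is €600; credit = €1,125 − €600 = €525.
Energy Efficiency Rebate: €90,000 is below the €93,700 cutoff, so the full €6,275 applies.
Small Business Credit: €90,000 is below the €95,700 cutoff, so the full €3,150 applies.
Student Loan Interest Credit: 9% of the €68,400 excess over €21,600 is €6,156; credit = €7,475 − €6,156 = €1,319.
Total: €525 + €6,275 + €3,150 + €1,319 = €11,269.

€11,269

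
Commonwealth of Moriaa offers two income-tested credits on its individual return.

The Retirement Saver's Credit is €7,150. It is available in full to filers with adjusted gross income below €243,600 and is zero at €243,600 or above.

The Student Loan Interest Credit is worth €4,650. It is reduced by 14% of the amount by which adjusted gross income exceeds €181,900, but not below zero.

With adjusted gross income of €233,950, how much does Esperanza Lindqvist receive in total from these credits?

Retirement Saver's Credit: €233,950 is below the €243,600 cutoff, so the full €7,150 applies.
Student Loan Interest Credit: 14% of the €52,050 excess over €181,900 is €7,287 ≥ base, so the credit is €0.
Total: €7,150 + €0 = €7,150.

€7,150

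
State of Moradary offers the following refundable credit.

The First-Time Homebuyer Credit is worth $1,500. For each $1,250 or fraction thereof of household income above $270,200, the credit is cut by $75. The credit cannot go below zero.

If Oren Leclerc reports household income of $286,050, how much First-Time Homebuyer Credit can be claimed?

$525

First-Time Homebuyer Credit: income exceeds $270,200 by $15,850, which is 13 full-or-partial $1,250 increments; reduction = 13 × $75 = $975, leaving $525.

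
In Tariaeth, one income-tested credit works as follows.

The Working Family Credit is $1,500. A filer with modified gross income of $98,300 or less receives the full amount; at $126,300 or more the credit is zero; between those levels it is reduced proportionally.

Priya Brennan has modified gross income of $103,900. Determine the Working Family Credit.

Working Family Credit: $103,900 is $5,600 into a $28,000 phase-out range, leaving 22,400/28,000 of the credit: $1,500 × 22,400/28,000 = $1,200.

$1,200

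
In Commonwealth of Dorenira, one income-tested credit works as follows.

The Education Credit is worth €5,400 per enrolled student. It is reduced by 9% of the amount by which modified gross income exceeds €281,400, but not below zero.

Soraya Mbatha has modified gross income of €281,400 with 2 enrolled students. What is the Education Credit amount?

Education Credit: base = 2 × €5,400 = €10,800. €281,400 is at or below the €281,400 threshold, so the full €10,800 applies.

€10,800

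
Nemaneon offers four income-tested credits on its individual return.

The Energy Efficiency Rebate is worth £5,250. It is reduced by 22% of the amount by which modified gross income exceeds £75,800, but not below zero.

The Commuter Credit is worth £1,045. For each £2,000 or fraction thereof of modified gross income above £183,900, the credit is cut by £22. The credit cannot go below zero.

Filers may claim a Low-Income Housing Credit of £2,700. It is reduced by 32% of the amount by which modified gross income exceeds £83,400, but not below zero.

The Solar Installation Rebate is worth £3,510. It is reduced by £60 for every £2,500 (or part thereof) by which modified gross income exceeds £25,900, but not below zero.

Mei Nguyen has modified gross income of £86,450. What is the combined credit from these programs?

Energy Efficiency Rebate: 22% of the £10,650 excess over £75,800 is £2,343; credit = £5,250 − £2,343 = £2,907.
Commuter Credit: £86,450 is at or below the £183,900 threshold, so the full £1,045 applies.
Low-Income Housing Credit: 32% of the £3,050 excess over £83,400 is £976; credit = £2,700 − £976 = £1,724.
Solar Installation Rebate: income exceeds £25,900 by £60,550, which is 25 full-or-partial £2,500 increments; reduction = 25 × £60 = £1,500, leaving £2,010.
Total: £2,907 + £1,045 + £1,724 + £2,010 = £7,686.

£7,686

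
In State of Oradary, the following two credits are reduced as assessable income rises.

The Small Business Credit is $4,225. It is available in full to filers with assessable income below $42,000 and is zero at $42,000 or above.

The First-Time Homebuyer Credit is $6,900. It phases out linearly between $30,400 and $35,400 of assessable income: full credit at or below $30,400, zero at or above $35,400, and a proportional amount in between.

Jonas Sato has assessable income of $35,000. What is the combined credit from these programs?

$4,777

Small Business Credit: $35,000 is below the $42,000 cutoff, so the full $4,225 applies.
First-Time Homebuyer Credit: $35,000 is $4,600 into a $5,000 phase-out range, leaving 400/5,000 of the credit: $6,900 × 400/5,000 = $552.
Total: $4,225 + $552 = $4,777.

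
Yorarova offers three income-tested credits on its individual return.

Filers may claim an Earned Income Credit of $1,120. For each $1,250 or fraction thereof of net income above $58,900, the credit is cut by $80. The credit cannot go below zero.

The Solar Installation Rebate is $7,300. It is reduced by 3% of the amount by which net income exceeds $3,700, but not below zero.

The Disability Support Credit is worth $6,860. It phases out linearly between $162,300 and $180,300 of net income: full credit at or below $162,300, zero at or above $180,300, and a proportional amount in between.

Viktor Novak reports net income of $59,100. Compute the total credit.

$13,538

Earned Income Credit: income exceeds $58,900 by $200, which is 1 full-or-partial $1,250 increment; reduction = 1 × $80 = $80, leaving $1,040.
Solar Installation Rebate: 3% of the $55,400 excess over $3,700 is $1,662; credit = $7,300 − $1,662 = $5,638.
Disability Support Credit: $59,100 is at or below the $162,300 threshold, so the full $6,860 applies.
Total: $1,040 + $5,638 + $6,860 = $13,538.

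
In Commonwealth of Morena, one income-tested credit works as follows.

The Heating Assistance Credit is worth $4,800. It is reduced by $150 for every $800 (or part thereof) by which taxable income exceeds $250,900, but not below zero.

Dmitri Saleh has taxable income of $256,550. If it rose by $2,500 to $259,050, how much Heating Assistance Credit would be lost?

$450

At $256,550 — income exceeds $250,900 by $5,650, which is 8 full-or-partial $800 increments; reduction = 8 × $150 = $1,200, leaving $3,600.
At $259,050 — income exceeds $250,900 by $8,150, which is 11 full-or-partial $800 increments; reduction = 11 × $150 = $1,650, leaving $3,150.
Lost: $3,600 − $3,150 = $450.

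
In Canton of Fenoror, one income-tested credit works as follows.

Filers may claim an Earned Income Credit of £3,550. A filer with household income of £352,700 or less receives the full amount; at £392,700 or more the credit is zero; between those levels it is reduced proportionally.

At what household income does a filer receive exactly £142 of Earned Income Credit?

£391,100

£142 is 142/3,550 of the full £3,550, so 3,408/3,550 of the £40,000 range has been used: income = £352,700 + £40,000 × 3,408/3,550 = £391,100.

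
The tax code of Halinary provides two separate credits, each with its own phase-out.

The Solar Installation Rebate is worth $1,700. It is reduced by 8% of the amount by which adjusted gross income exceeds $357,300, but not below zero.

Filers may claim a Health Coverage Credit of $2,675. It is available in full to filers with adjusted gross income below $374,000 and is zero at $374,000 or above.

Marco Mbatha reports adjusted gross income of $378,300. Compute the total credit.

$20

Solar Installation Rebate: 8% of the $21,000 excess over $357,300 is $1,680; credit = $1,700 − $1,680 = $20.
Health Coverage Credit: $378,300 meets or exceeds the $374,000 cutoff, so the credit is $0.
Total: $20 + $0 = $20.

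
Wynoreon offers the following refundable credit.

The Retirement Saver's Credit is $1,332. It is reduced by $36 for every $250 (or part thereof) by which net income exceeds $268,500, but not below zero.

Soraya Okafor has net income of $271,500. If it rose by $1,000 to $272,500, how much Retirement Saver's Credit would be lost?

At $271,500 — income exceeds $268,500 by $3,000, which is 12 full-or-partial $250 increments; reduction = 12 × $36 = $432, leaving $900.
At $272,500 — income exceeds $268,500 by $4,000, which is 16 full-or-partial $250 increments; reduction = 16 × $36 = $576, leaving $756.
Lost: $900 − $756 = $144.

$144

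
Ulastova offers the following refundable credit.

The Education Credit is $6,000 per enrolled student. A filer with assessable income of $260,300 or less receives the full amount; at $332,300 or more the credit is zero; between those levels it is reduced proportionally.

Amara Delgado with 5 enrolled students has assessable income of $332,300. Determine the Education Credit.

$0

Education Credit: base = 5 × $6,000 = $30,000. $332,300 is at or above $332,300, so the credit is $0.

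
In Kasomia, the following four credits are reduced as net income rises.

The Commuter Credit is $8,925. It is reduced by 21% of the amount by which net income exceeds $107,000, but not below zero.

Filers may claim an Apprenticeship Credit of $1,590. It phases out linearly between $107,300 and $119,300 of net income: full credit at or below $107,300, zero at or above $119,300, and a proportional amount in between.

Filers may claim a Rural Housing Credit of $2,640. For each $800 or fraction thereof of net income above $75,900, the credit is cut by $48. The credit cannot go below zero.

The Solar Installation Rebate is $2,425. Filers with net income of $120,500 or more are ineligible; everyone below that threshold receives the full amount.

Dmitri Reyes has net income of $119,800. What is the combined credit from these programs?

Commuter Credit: 21% of the $12,800 excess over $107,000 is $2,688; credit = $8,925 − $2,688 = $6,237.
Apprenticeship Credit: $119,800 is at or above $119,300, so the credit is $0.
Rural Housing Credit: income exceeds $75,900 by $43,900 → 55 increments × $48 = $2,640 ≥ base, so the credit is $0.
Solar Installation Rebate: $119,800 is below the $120,500 cutoff, so the full $2,425 applies.
Total: $6,237 + $0 + $0 + $2,425 = $8,662.

$8,662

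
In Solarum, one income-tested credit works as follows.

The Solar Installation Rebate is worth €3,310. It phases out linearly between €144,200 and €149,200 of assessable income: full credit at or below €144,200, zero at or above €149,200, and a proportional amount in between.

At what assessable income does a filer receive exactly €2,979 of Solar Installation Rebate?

€2,979 is 2,979/3,310 of the full €3,310, so 331/3,310 of the €5,000 range has been used: income = €144,200 + €5,000 × 331/3,310 = €144,700.

€144,700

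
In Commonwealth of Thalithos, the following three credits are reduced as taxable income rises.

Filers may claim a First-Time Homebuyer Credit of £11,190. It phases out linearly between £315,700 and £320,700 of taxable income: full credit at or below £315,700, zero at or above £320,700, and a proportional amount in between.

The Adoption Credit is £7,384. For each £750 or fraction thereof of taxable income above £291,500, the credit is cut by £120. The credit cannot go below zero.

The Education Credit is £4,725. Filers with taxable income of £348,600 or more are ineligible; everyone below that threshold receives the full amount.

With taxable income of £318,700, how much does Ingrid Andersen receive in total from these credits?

£12,145

First-Time Homebuyer Credit: £318,700 is £3,000 into a £5,000 phase-out range, leaving 2,000/5,000 of the credit: £11,190 × 2,000/5,000 = £4,476.
Adoption Credit: income exceeds £291,500 by £27,200, which is 37 full-or-partial £750 increments; reduction = 37 × £120 = £4,440, leaving £2,944.
Education Credit: £318,700 is below the £348,600 cutoff, so the full £4,725 applies.
Total: £4,476 + £2,944 + £4,725 = £12,145.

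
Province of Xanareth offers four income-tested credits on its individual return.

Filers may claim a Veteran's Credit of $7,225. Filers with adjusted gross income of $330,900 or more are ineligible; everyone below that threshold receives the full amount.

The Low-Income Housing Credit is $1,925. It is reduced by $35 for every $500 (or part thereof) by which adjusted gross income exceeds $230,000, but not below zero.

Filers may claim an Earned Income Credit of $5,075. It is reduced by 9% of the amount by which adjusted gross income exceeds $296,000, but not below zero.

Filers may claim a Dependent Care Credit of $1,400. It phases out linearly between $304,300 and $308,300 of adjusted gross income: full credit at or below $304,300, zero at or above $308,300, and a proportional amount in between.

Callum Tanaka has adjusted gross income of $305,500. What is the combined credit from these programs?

$12,425

Veteran's Credit: $305,500 is below the $330,900 cutoff, so the full $7,225 applies.
Low-Income Housing Credit: income exceeds $230,000 by $75,500 → 151 increments × $35 = $5,285 ≥ base, so the credit is $0.
Earned Income Credit: 9% of the $9,500 excess over $296,000 is $855; credit = $5,075 − $855 = $4,220.
Dependent Care Credit: $305,500 is $1,200 into a $4,000 phase-out range, leaving 2,800/4,000 of the credit: $1,400 × 2,800/4,000 = $980.
Total: $7,225 + $0 + $4,220 + $980 = $12,425.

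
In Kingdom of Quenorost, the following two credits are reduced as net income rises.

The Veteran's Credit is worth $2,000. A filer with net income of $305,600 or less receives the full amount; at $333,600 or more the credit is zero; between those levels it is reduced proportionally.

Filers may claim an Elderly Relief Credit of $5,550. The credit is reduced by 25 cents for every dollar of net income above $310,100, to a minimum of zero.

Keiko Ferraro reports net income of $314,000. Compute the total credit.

$5,975

Veteran's Credit: $314,000 is $8,400 into a $28,000 phase-out range, leaving 19,600/28,000 of the credit: $2,000 × 19,600/28,000 = $1,400.
Elderly Relief Credit: 25% of the $3,900 excess over $310,100 is $975; credit = $5,550 − $975 = $4,575.
Total: $1,400 + $4,575 = $5,975.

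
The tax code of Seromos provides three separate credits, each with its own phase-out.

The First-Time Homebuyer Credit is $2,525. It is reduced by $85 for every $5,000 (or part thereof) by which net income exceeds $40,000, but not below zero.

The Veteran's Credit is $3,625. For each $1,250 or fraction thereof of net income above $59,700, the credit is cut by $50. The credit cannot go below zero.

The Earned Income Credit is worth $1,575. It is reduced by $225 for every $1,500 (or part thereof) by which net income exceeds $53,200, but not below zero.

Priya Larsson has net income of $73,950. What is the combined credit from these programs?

First-Time Homebuyer Credit: income exceeds $40,000 by $33,950, which is 7 full-or-partial $5,000 increments; reduction = 7 × $85 = $595, leaving $1,930.
Veteran's Credit: income exceeds $59,700 by $14,250, which is 12 full-or-partial $1,250 increments; reduction = 12 × $50 = $600, leaving $3,025.
Earned Income Credit: income exceeds $53,200 by $20,750 → 14 increments × $225 = $3,150 ≥ base, so the credit is $0.
Total: $1,930 + $3,025 + $0 = $4,955.

$4,955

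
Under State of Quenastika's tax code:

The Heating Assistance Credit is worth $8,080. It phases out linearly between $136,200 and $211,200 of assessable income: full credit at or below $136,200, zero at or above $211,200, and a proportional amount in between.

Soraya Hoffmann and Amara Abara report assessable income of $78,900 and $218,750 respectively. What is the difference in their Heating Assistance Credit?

Soraya ($78,900): Heating Assistance Credit: $78,900 is at or below the $136,200 threshold, so the full $8,080 applies.
Amara ($218,750): Heating Assistance Credit: $218,750 is at or above $211,200, so the credit is $0.
Difference: |$8,080 − $0| = $8,080.

$8,080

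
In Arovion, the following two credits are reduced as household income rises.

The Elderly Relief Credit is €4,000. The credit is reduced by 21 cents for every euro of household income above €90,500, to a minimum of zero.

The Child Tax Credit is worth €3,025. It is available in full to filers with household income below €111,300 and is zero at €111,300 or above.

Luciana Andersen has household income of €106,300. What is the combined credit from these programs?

€3,707

Elderly Relief Credit: 21% of the €15,800 excess over €90,500 is €3,318; credit = €4,000 − €3,318 = €682.
Child Tax Credit: €106,300 is below the €111,300 cutoff, so the full €3,025 applies.
Total: €682 + €3,025 = €3,707.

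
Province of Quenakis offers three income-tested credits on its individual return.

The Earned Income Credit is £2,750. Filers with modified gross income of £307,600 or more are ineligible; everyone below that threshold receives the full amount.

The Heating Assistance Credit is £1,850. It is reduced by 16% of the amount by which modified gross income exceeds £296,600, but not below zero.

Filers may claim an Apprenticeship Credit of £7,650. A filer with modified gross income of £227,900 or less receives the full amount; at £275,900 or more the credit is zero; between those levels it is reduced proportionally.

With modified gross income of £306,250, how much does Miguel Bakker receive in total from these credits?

Earned Income Credit: £306,250 is below the £307,600 cutoff, so the full £2,750 applies.
Heating Assistance Credit: 16% of the £9,650 excess over £296,600 is £1,544; credit = £1,850 − £1,544 = £306.
Apprenticeship Credit: £306,250 is at or above £275,900, so the credit is £0.
Total: £2,750 + £306 + £0 = £3,056.

£3,056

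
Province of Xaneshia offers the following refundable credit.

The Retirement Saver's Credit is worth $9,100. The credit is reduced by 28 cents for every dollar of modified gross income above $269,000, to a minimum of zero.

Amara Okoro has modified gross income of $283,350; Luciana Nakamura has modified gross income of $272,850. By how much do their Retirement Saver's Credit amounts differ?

Amara ($283,350): Retirement Saver's Credit: 28% of the $14,350 excess over $269,000 is $4,018; credit = $9,100 − $4,018 = $5,082.
Luciana ($272,850): Retirement Saver's Credit: 28% of the $3,850 excess over $269,000 is $1,078; credit = $9,100 − $1,078 = $8,022.
Difference: |$5,082 − $8,022| = $2,940.

$2,940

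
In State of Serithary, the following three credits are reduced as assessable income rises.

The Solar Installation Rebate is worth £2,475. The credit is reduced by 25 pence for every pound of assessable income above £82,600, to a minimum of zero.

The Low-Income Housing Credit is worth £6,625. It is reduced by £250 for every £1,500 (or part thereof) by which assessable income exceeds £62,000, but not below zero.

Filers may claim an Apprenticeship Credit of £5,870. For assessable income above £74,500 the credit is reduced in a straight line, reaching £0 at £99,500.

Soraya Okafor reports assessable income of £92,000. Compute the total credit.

£3,511

Solar Installation Rebate: 25% of the £9,400 excess over £82,600 is £2,350; credit = £2,475 − £2,350 = £125.
Low-Income Housing Credit: income exceeds £62,000 by £30,000, which is 20 full-or-partial £1,500 increments; reduction = 20 × £250 = £5,000, leaving £1,625.
Apprenticeship Credit: £92,000 is £17,500 into a £25,000 phase-out range, leaving 7,500/25,000 of the credit: £5,870 × 7,500/25,000 = £1,761.
Total: £125 + £1,625 + £1,761 = £3,511.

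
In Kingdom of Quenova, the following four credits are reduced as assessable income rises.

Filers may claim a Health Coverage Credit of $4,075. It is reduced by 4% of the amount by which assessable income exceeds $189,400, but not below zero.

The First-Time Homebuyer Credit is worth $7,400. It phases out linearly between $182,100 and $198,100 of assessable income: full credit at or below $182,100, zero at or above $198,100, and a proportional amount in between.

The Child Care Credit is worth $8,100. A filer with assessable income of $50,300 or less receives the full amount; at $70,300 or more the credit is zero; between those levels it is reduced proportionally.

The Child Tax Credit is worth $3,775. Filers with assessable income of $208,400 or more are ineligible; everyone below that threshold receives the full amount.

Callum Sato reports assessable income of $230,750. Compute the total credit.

$2,421

Health Coverage Credit: 4% of the $41,350 excess over $189,400 is $1,654; credit = $4,075 − $1,654 = $2,421.
First-Time Homebuyer Credit: $230,750 is at or above $198,100, so the credit is $0.
Child Care Credit: $230,750 is at or above $70,300, so the credit is $0.
Child Tax Credit: $230,750 meets or exceeds the $208,400 cutoff, so the credit is $0.
Total: $2,421 + $0 + $0 + $0 = $2,421.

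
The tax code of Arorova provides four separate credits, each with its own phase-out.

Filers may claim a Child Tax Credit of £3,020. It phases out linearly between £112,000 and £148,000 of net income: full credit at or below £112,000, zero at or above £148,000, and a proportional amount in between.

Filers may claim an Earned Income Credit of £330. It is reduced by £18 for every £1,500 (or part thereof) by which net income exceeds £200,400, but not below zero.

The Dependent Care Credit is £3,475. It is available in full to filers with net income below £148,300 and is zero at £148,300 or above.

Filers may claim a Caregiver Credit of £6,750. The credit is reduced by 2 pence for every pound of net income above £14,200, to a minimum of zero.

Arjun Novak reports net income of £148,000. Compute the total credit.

Child Tax Credit: £148,000 is at or above £148,000, so the credit is £0.
Earned Income Credit: £148,000 is at or below the £200,400 threshold, so the full £330 applies.
Dependent Care Credit: £148,000 is below the £148,300 cutoff, so the full £3,475 applies.
Caregiver Credit: 2% of the £133,800 excess over £14,200 is £2,676; credit = £6,750 − £2,676 = £4,074.
Total: £0 + £330 + £3,475 + £4,074 = £7,879.

£7,879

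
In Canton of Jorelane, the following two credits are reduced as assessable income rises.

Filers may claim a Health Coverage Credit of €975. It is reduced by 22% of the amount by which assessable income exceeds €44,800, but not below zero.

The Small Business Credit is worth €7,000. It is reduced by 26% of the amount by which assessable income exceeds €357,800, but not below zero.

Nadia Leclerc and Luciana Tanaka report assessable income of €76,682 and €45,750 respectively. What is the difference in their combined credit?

€766

Nadia (€76,682): Health Coverage Credit: 22% of the €31,882 excess over €44,800 is €7,014.04 ≥ base, so the credit is €0. Small Business Credit: €76,682 is at or below the €357,800 threshold, so the full €7,000 applies. total €0 + €7,000 = €7,000
Luciana (€45,750): Health Coverage Credit: 22% of the €950 excess over €44,800 is €209; credit = €975 − €209 = €766. Small Business Credit: €45,750 is at or below the €357,800 threshold, so the full €7,000 applies. total €766 + €7,000 = €7,766
Difference: |€7,000 − €7,766| = €766.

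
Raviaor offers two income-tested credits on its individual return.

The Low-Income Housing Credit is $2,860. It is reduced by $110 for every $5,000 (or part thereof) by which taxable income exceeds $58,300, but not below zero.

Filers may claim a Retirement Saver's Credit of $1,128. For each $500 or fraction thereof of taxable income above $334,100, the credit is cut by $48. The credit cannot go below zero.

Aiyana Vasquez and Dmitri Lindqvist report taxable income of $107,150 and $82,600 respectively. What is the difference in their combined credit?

$550

Aiyana ($107,150): Low-Income Housing Credit: income exceeds $58,300 by $48,850, which is 10 full-or-partial $5,000 increments; reduction = 10 × $110 = $1,100, leaving $1,760. Retirement Saver's Credit: $107,150 is at or below the $334,100 threshold, so the full $1,128 applies. total $1,760 + $1,128 = $2,888
Dmitri ($82,600): Low-Income Housing Credit: income exceeds $58,300 by $24,300, which is 5 full-or-partial $5,000 increments; reduction = 5 × $110 = $550, leaving $2,310. Retirement Saver's Credit: $82,600 is at or below the $334,100 threshold, so the full $1,128 applies. total $2,310 + $1,128 = $3,438
Difference: |$2,888 − $3,438| = $550.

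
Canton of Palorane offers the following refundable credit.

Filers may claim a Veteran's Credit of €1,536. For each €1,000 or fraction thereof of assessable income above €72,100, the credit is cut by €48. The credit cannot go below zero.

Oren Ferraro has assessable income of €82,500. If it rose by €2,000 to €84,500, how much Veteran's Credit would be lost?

At €82,500 — income exceeds €72,100 by €10,400, which is 11 full-or-partial €1,000 increments; reduction = 11 × €48 = €528, leaving €1,008.
At €84,500 — income exceeds €72,100 by €12,400, which is 13 full-or-partial €1,000 increments; reduction = 13 × €48 = €624, leaving €912.
Lost: €1,008 − €912 = €96.

€96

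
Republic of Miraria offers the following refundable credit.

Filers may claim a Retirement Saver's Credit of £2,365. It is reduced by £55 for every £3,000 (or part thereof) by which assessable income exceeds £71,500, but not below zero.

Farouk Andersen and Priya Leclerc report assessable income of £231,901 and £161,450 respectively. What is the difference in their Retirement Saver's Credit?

£715

Farouk (£231,901): Retirement Saver's Credit: income exceeds £71,500 by £160,401 → 54 increments × £55 = £2,970 ≥ base, so the credit is £0.
Priya (£161,450): Retirement Saver's Credit: income exceeds £71,500 by £89,950, which is 30 full-or-partial £3,000 increments; reduction = 30 × £55 = £1,650, leaving £715.
Difference: |£0 − £715| = £715.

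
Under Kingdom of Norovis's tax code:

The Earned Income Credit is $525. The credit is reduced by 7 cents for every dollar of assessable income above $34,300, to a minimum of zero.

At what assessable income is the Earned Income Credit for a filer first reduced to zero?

$41,800

The credit falls by 7% of each dollar above $34,300, so it reaches zero when the excess is $525 / 7% = $7,500: income = $34,300 + $7,500 = $41,800.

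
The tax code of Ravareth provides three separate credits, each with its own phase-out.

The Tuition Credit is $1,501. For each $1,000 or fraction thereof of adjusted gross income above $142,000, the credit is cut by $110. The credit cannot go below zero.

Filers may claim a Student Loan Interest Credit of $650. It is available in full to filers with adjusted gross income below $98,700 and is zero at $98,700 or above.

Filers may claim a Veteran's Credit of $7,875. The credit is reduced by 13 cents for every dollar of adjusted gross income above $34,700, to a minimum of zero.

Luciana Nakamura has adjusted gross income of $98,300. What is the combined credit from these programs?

$2,151

Tuition Credit: $98,300 is at or below the $142,000 threshold, so the full $1,501 applies.
Student Loan Interest Credit: $98,300 is below the $98,700 cutoff, so the full $650 applies.
Veteran's Credit: 13% of the $63,600 excess over $34,700 is $8,268 ≥ base, so the credit is $0.
Total: $1,501 + $650 + $0 = $2,151.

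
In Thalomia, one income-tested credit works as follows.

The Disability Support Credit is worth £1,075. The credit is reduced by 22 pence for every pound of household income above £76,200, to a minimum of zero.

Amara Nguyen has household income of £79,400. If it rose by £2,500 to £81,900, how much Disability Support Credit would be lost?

At £79,400 — 22% of the £3,200 excess over £76,200 is £704; credit = £1,075 − £704 = £371.
At £81,900 — 22% of the £5,700 excess over £76,200 is £1,254 ≥ base, so the credit is £0.
Lost: £371 − £0 = £371.

£371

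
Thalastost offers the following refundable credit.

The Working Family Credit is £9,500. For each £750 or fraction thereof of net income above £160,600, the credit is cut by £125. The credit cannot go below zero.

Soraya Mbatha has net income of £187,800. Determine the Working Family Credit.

Working Family Credit: income exceeds £160,600 by £27,200, which is 37 full-or-partial £750 increments; reduction = 37 × £125 = £4,625, leaving £4,875.

£4,875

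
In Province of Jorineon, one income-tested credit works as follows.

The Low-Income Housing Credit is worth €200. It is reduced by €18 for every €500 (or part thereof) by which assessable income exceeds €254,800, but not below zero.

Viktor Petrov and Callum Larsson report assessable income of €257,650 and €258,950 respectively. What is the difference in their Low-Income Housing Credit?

€54

Viktor (€257,650): Low-Income Housing Credit: income exceeds €254,800 by €2,850, which is 6 full-or-partial €500 increments; reduction = 6 × €18 = €108, leaving €92.
Callum (€258,950): Low-Income Housing Credit: income exceeds €254,800 by €4,150, which is 9 full-or-partial €500 increments; reduction = 9 × €18 = €162, leaving €38.
Difference: |€92 − €38| = €54.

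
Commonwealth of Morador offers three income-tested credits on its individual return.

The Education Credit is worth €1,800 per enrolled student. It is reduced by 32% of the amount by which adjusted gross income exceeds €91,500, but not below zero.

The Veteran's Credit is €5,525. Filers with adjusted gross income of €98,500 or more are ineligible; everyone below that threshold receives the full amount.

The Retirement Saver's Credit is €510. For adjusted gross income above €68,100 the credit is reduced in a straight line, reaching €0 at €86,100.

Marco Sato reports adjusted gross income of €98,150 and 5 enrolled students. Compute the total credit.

€12,397

Education Credit: base = 5 × €1,800 = €9,000. 32% of the €6,650 excess over €91,500 is €2,128; credit = €9,000 − €2,128 = €6,872.
Veteran's Credit: €98,150 is below the €98,500 cutoff, so the full €5,525 applies.
Retirement Saver's Credit: €98,150 is at or above €86,100, so the credit is €0.
Total: €6,872 + €5,525 + €0 = €12,397.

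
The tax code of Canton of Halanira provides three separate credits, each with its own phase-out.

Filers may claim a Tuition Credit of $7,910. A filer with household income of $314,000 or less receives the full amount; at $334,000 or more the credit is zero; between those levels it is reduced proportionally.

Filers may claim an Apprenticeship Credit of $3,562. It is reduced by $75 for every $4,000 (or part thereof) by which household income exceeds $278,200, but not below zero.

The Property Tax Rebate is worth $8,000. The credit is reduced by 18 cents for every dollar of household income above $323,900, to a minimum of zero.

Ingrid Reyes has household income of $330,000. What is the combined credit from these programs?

Tuition Credit: $330,000 is $16,000 into a $20,000 phase-out range, leaving 4,000/20,000 of the credit: $7,910 × 4,000/20,000 = $1,582.
Apprenticeship Credit: income exceeds $278,200 by $51,800, which is 13 full-or-partial $4,000 increments; reduction = 13 × $75 = $975, leaving $2,587.
Property Tax Rebate: 18% of the $6,100 excess over $323,900 is $1,098; credit = $8,000 − $1,098 = $6,902.
Total: $1,582 + $2,587 + $6,902 = $11,071.

$11,071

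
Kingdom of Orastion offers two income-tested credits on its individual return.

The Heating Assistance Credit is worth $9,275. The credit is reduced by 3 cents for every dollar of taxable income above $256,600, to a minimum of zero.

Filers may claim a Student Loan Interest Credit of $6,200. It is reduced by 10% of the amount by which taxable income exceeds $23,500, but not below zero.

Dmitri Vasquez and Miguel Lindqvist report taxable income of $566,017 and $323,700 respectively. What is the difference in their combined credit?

Dmitri ($566,017): Heating Assistance Credit: 3% of the $309,417 excess over $256,600 is $9,282.51 ≥ base, so the credit is $0. Student Loan Interest Credit: 10% of the $542,517 excess over $23,500 is $54,251.70 ≥ base, so the credit is $0. total $0 + $0 = $0
Miguel ($323,700): Heating Assistance Credit: 3% of the $67,100 excess over $256,600 is $2,013; credit = $9,275 − $2,013 = $7,262. Student Loan Interest Credit: 10% of the $300,200 excess over $23,500 is $30,020 ≥ base, so the credit is $0. total $7,262 + $0 = $7,262
Difference: |$0 − $7,262| = $7,262.

$7,262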